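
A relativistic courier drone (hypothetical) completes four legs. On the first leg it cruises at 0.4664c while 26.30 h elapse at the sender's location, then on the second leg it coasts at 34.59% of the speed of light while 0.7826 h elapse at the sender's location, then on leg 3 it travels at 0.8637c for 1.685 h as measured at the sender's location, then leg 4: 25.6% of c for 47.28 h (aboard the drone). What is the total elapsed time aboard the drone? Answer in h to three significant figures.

τ = 72.1 h

Leg 1: γ = 1/√(1 − 0.4664²) = 1/√0.7825 = 1.130; τ_1 = 26.30/1.130 = 23.26 h.
Leg 2: β = 0.3459; γ = 1/√(1 − 0.3459²) = 1/√0.8804 = 1.066; τ_2 = 0.7826/1.066 = 0.7343 h.
Leg 3: γ = 1/√(1 − 0.8637²) = 1/√0.2540 = 1.984; τ_3 = 1.685/1.984 = 0.8493 h.
Leg 4: 47.28 h is already measured aboard the drone.
Total: 23.26 + 0.7343 + 0.8493 + 47.28 h.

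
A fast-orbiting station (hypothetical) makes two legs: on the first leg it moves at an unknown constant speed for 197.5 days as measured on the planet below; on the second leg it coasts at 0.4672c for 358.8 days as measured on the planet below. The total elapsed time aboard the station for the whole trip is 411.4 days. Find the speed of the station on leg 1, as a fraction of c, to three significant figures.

Leg 1: speed unknown; τ_1 = 197.5/γ_1.
Leg 2: γ = 1/√(1 − 0.4672²) = 1/√0.7817 = 1.131; τ_2 = 358.8/1.131 = 317.2 days.
Total proper time: τ_1 + 317.2 = 411.4, so τ_1 = 411.4 − 317.2 = 94.17 days.
γ_1 = 197.5/94.17 = 2.097; β = √(1 − 1/γ²) = √0.7727.

β = 0.879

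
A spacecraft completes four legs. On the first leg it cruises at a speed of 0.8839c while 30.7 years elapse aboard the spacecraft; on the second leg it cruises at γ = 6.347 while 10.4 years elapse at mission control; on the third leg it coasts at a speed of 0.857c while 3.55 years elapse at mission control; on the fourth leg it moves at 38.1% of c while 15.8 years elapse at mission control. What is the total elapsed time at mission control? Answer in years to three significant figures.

Δt = 95.4 years

Leg 1: γ = 1/√(1 − 0.8839²) = 1/√0.2187 = 2.138; Δt_1 = 2.138 × 30.7 = 65.64 years.
Leg 2: 10.4 years is already measured at mission control.
Leg 3: 3.55 years is already measured at mission control.
Leg 4: 15.8 years is already measured at mission control.
Total: 65.64 + 10.40 + 3.550 + 15.80 years.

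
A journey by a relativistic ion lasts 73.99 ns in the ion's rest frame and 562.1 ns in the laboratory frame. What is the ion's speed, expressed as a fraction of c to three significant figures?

v = 0.991c

The proper time is measured in the ion's rest frame (both events occur at the ion's location); Δt is measured in the laboratory frame. γ = Δt/τ = 562.1/73.99 = 7.597.
β = √(1 − 1/γ²) = √(1 − 0.01733) = √0.9827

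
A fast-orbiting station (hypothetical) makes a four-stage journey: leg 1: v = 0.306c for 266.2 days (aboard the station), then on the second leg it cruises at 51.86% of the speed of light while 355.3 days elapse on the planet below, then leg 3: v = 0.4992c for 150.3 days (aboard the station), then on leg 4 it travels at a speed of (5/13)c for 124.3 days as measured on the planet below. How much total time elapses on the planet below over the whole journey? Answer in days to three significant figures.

Leg 1: γ = 1/√(1 − 0.306²) = 1/√0.9064 = 1.050; Δt_1 = 1.050 × 266.2 = 279.6 days.
Leg 2: 355.3 days is already measured on the planet below.
Leg 3: γ = 1/√(1 − 0.4992²) = 1/√0.7508 = 1.154; Δt_3 = 1.154 × 150.3 = 173.5 days.
Leg 4: 124.3 days is already measured on the planet below.
Total: 279.6 + 355.3 + 173.5 + 124.3 days.

Δt = 933 days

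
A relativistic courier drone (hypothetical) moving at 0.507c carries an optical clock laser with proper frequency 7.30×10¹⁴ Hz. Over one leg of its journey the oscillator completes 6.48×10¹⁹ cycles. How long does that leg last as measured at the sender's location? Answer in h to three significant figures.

γ = 1/√(1 − 0.507²) = 1/√0.7430 = 1.160
Proper time for N cycles: τ = N/f = 6.48×10¹⁹/(7.30×10¹⁴) = 8.877×10⁴ s = 24.66 h.
Lab-frame duration Δt = γτ = 1.160 × 24.66 = 28.61 h.

Δt = 28.6 h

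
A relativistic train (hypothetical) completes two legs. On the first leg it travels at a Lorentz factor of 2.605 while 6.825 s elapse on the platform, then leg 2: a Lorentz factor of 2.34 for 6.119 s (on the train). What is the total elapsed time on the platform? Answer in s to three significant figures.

Δt = 21.1 s

Leg 1: 6.825 s is already measured on the platform.
Leg 2: γ = 2.34; Δt_2 = 2.340 × 6.119 = 14.32 s.
Total: 6.825 + 14.32 s.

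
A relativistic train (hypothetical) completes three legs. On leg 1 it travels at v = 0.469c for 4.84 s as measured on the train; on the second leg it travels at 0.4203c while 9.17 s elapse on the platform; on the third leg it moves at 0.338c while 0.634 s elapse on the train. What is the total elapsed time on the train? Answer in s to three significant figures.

Leg 1: 4.84 s is already measured on the train.
Leg 2: γ = 1/√(1 − 0.4203²) = 1/√0.8233 = 1.102; τ_2 = 9.17/1.102 = 8.321 s.
Leg 3: 0.634 s is already measured on the train.
Total: 4.840 + 8.321 + 0.6340 s.

τ = 13.8 s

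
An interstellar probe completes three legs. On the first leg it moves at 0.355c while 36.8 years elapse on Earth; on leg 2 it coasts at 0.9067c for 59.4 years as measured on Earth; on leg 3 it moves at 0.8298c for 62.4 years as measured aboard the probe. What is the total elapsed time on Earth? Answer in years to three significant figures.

Leg 1: 36.8 years is already measured on Earth.
Leg 2: 59.4 years is already measured on Earth.
Leg 3: γ = 1/√(1 − 0.8298²) = 1/√0.3114 = 1.792; Δt_3 = 1.792 × 62.4 = 111.8 years.
Total: 36.80 + 59.40 + 111.8 years.

Δt = 208 years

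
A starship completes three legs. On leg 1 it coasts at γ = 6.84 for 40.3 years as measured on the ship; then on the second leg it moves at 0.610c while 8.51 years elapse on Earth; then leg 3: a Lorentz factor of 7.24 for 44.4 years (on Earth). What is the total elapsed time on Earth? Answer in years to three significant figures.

Leg 1: γ = 6.84; Δt_1 = 6.840 × 40.3 = 275.7 years.
Leg 2: 8.51 years is already measured on Earth.
Leg 3: 44.4 years is already measured on Earth.
Total: 275.7 + 8.510 + 44.40 years.

Δt = 329 years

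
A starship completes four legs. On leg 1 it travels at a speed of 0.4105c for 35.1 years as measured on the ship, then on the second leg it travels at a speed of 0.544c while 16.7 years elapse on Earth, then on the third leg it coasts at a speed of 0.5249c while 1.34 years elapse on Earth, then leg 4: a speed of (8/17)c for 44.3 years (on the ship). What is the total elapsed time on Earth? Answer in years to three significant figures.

Δt = 107 years

Leg 1: γ = 1/√(1 − 0.4105²) = 1/√0.8315 = 1.097; Δt_1 = 1.097 × 35.1 = 38.49 years.
Leg 2: 16.7 years is already measured on Earth.
Leg 3: 1.34 years is already measured on Earth.
Leg 4: γ = 1/√(1 − (8/17)²) = 17/15 ≈ 1.133; Δt_4 = 1.133 × 44.3 = 50.21 years.
Total: 38.49 + 16.70 + 1.340 + 50.21 years.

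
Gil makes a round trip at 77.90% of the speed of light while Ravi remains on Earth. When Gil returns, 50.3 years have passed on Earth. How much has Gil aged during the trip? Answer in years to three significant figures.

τ = 31.5 years

β = 0.7790; γ = 1/√(1 − 0.7790²) = 1/√0.3932 = 1.595
Gil's clock measures proper time along the trip: τ = Δt/γ = 50.3/1.595 years.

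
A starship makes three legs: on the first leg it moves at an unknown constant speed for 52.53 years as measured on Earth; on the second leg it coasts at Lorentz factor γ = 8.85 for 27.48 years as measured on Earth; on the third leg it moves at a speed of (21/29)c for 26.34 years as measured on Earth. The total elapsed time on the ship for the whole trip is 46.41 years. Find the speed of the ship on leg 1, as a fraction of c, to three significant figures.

Leg 1: speed unknown; τ_1 = 52.53/γ_1.
Leg 2: γ = 8.85; τ_2 = 27.48/8.850 = 3.105 years.
Leg 3: γ = 1/√(1 − (21/29)²) = 29/20 = 1.450; τ_3 = 26.34/1.450 = 18.17 years.
Total proper time: τ_1 + 3.105 + 18.17 = 46.41, so τ_1 = 46.41 − 21.27 = 25.14 years.
γ_1 = 52.53/25.14 = 2.090; β = √(1 − 1/γ²) = √0.7710.

β = 0.878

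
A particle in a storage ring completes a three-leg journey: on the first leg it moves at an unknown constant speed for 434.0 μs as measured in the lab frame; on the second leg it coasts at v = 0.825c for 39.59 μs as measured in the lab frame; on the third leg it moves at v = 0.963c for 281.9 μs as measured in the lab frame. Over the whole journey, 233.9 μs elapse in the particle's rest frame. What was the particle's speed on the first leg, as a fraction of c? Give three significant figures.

β = 0.950

Leg 1: speed unknown; τ_1 = 434.0/γ_1.
Leg 2: γ = 1/√(1 − 0.825²) = 1/√0.3194 = 1.769; τ_2 = 39.59/1.769 = 22.37 μs.
Leg 3: γ = 1/√(1 − 0.963²) = 1/√0.07263 = 3.711; τ_3 = 281.9/3.711 = 75.97 μs.
Total proper time: τ_1 + 22.37 + 75.97 = 233.9, so τ_1 = 233.9 − 98.35 = 135.6 μs.
γ_1 = 434.0/135.6 = 3.202; β = √(1 − 1/γ²) = √0.9024.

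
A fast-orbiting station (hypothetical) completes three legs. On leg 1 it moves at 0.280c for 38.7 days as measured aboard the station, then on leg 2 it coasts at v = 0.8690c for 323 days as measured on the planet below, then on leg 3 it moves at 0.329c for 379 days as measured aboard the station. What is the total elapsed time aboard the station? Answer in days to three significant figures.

τ = 578 days

Leg 1: 38.7 days is already measured aboard the station.
Leg 2: γ = 1/√(1 − 0.8690²) = 1/√0.2448 = 2.021; τ_2 = 323/2.021 = 159.8 days.
Leg 3: 379 days is already measured aboard the station.
Total: 38.70 + 159.8 + 379.0 days.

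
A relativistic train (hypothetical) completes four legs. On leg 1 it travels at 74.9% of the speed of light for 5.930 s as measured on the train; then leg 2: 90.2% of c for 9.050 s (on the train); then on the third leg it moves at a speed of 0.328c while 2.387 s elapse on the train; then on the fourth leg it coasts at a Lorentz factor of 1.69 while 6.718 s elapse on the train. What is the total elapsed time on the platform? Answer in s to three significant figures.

Leg 1: β = 0.749; γ = 1/√(1 − 0.749²) = 1/√0.4390 = 1.509; Δt_1 = 1.509 × 5.930 = 8.950 s.
Leg 2: β = 0.902; γ = 1/√(1 − 0.902²) = 1/√0.1864 = 2.316; Δt_2 = 2.316 × 9.050 = 20.96 s.
Leg 3: γ = 1/√(1 − 0.328²) = 1/√0.8924 = 1.059; Δt_3 = 1.059 × 2.387 = 2.527 s.
Leg 4: γ = 1.69; Δt_4 = 1.690 × 6.718 = 11.35 s.
Total: 8.950 + 20.96 + 2.527 + 11.35 s.

Δt = 43.8 s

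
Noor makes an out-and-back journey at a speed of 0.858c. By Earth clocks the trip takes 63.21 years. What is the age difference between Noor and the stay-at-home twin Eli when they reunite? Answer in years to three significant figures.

Δt − τ = 30.7 years

γ = 1/√(1 − 0.858²) = 1/√0.2638 = 1.947
Noor's elapsed proper time: τ = 63.21/1.947 = 32.47 years.
Age gap = Δt − τ = 63.21 − 32.47 years.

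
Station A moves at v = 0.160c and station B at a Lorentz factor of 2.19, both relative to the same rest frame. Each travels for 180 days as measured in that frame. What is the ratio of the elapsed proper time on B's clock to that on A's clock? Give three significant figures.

τ_B/τ_A = 0.463

A: γ = 1/√(1 − 0.160²) = 1/√0.9744 = 1.013. B: γ = 2.19.
τ_A/τ_B = γ_B/γ_A = 2.190/1.013 = 2.162, so τ_B/τ_A = 0.4626.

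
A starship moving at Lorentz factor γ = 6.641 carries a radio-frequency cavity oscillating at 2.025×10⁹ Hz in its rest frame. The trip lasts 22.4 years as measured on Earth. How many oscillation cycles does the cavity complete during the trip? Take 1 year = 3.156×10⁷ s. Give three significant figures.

γ = 6.641
The oscillator's own cycle count is N = f × τ where τ is the proper time on the ship. τ = Δt/γ = 22.4/6.641 = 3.373 years = 1.065×10⁸ s.
N = 2.025×10⁹ × 1.065×10⁸ = 2.156×10¹⁷.

N = 2.16×10¹⁷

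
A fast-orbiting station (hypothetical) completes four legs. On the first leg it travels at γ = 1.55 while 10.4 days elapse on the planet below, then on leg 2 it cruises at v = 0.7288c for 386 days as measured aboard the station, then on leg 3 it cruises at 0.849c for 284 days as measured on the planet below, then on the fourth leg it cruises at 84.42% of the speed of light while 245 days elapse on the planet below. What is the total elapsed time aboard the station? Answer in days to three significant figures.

Leg 1: γ = 1.55; τ_1 = 10.4/1.550 = 6.710 days.
Leg 2: 386 days is already measured aboard the station.
Leg 3: γ = 1/√(1 − 0.849²) = 1/√0.2792 = 1.893; τ_3 = 284/1.893 = 150.1 days.
Leg 4: β = 0.8442; γ = 1/√(1 − 0.8442²) = 1/√0.2873 = 1.866; τ_4 = 245/1.866 = 131.3 days.
Total: 6.710 + 386.0 + 150.1 + 131.3 days.

τ = 674 days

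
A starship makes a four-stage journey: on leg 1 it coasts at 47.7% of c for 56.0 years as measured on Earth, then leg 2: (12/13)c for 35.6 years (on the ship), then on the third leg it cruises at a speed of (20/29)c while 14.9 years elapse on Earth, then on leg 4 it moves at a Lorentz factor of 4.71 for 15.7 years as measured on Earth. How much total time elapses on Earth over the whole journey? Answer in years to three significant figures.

Leg 1: 56.0 years is already measured on Earth.
Leg 2: γ = 1/√(1 − (12/13)²) = 13/5 = 2.600; Δt_2 = 2.600 × 35.6 = 92.56 years.
Leg 3: 14.9 years is already measured on Earth.
Leg 4: 15.7 years is already measured on Earth.
Total: 56.00 + 92.56 + 14.90 + 15.70 years.

Δt = 179 years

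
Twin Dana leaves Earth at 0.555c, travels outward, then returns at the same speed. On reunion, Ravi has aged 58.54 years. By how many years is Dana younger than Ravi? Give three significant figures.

γ = 1/√(1 − 0.555²) = 1/√0.6920 = 1.202
Dana's elapsed proper time: τ = 58.54/1.202 = 48.70 years.
Age gap = Δt − τ = 58.54 − 48.70 years.

Δt − τ = 9.84 years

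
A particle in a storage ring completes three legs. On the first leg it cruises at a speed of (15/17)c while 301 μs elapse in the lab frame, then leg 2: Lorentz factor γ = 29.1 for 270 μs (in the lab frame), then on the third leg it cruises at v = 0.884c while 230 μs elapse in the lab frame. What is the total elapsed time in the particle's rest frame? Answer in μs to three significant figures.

τ = 258 μs

Leg 1: γ = 1/√(1 − (15/17)²) = 17/8 = 2.125; τ_1 = 301/2.125 = 141.6 μs.
Leg 2: γ = 29.1; τ_2 = 270/29.10 = 9.278 μs.
Leg 3: γ = 1/√(1 − 0.884²) = 1/√0.2185 = 2.139; τ_3 = 230/2.139 = 107.5 μs.
Total: 141.6 + 9.278 + 107.5 μs.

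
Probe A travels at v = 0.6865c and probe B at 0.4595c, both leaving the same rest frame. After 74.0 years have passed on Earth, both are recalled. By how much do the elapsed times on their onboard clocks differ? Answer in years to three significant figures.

A: γ = 1/√(1 − 0.6865²) = 1/√0.5287 = 1.375; τ_A = 74.0/1.375 = 53.81 years.
B: γ = 1/√(1 − 0.4595²) = 1/√0.7889 = 1.126; τ_B = 74.0/1.126 = 65.73 years.

|τ_A − τ_B| = 11.9 years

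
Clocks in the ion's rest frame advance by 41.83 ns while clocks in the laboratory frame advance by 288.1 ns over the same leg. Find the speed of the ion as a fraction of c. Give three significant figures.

v = 0.989c

The proper time is measured in the ion's rest frame (both events occur at the ion's location); Δt is measured in the laboratory frame. γ = Δt/τ = 288.1/41.83 = 6.887.
β = √(1 − 1/γ²) = √(1 − 0.02108) = √0.9789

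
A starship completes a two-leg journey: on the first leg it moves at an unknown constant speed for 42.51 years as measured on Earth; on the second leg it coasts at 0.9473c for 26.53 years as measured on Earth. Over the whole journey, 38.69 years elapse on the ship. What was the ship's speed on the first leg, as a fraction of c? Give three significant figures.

Leg 1: speed unknown; τ_1 = 42.51/γ_1.
Leg 2: γ = 1/√(1 − 0.9473²) = 1/√0.1026 = 3.122; τ_2 = 26.53/3.122 = 8.499 years.
Total proper time: τ_1 + 8.499 = 38.69, so τ_1 = 38.69 − 8.499 = 30.19 years.
γ_1 = 42.51/30.19 = 1.408; β = √(1 − 1/γ²) = √0.4956.

β = 0.704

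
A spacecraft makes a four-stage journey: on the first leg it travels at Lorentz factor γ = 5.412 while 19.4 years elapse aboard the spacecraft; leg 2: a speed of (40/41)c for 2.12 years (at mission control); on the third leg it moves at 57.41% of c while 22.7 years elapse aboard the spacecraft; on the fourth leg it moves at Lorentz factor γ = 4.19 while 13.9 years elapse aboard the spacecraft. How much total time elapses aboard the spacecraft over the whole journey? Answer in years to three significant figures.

τ = 56.5 years

Leg 1: 19.4 years is already measured aboard the spacecraft.
Leg 2: γ = 1/√(1 − (40/41)²) = 41/9 ≈ 4.556; τ_2 = 2.12/4.556 = 0.4654 years.
Leg 3: 22.7 years is already measured aboard the spacecraft.
Leg 4: 13.9 years is already measured aboard the spacecraft.
Total: 19.40 + 0.4654 + 22.70 + 13.90 years.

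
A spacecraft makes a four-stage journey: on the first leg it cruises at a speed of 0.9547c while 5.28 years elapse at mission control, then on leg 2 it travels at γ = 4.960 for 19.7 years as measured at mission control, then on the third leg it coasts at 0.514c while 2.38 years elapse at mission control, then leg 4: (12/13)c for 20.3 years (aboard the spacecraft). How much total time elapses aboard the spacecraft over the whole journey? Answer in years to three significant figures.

Leg 1: γ = 1/√(1 − 0.9547²) = 1/√0.08855 = 3.361; τ_1 = 5.28/3.361 = 1.571 years.
Leg 2: γ = 4.960; τ_2 = 19.7/4.960 = 3.972 years.
Leg 3: γ = 1/√(1 − 0.514²) = 1/√0.7358 = 1.166; τ_3 = 2.38/1.166 = 2.042 years.
Leg 4: 20.3 years is already measured aboard the spacecraft.
Total: 1.571 + 3.972 + 2.042 + 20.30 years.

τ = 27.9 years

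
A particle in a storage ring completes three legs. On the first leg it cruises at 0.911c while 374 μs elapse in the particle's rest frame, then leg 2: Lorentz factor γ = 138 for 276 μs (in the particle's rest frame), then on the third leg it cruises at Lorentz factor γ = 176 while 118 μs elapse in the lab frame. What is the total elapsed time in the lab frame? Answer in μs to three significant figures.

Δt = 3.91×10⁴ μs

Leg 1: γ = 1/√(1 − 0.911²) = 1/√0.1701 = 2.425; Δt_1 = 2.425 × 374 = 906.9 μs.
Leg 2: γ = 138; Δt_2 = 138.0 × 276 = 3.809×10⁴ μs.
Leg 3: 118 μs is already measured in the lab frame.
Total: 906.9 + 3.809×10⁴ + 118.0 μs.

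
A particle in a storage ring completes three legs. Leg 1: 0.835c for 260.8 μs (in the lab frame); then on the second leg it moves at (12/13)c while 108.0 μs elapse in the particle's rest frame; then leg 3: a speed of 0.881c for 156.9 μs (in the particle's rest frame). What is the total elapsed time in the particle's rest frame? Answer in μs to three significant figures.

τ = 408 μs

Leg 1: γ = 1/√(1 − 0.835²) = 1/√0.3028 = 1.817; τ_1 = 260.8/1.817 = 143.5 μs.
Leg 2: 108.0 μs is already measured in the particle's rest frame.
Leg 3: 156.9 μs is already measured in the particle's rest frame.
Total: 143.5 + 108.0 + 156.9 μs.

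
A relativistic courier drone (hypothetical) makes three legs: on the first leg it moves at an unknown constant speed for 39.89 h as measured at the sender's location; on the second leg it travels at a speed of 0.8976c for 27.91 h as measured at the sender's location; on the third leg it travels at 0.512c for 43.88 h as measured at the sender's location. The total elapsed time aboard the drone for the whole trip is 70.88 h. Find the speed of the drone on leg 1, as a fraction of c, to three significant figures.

β = 0.852

Leg 1: speed unknown; τ_1 = 39.89/γ_1.
Leg 2: γ = 1/√(1 − 0.8976²) = 1/√0.1943 = 2.269; τ_2 = 27.91/2.269 = 12.30 h.
Leg 3: γ = 1/√(1 − 0.512²) = 1/√0.7379 = 1.164; τ_3 = 43.88/1.164 = 37.69 h.
Total proper time: τ_1 + 12.30 + 37.69 = 70.88, so τ_1 = 70.88 − 50.00 = 20.88 h.
γ_1 = 39.89/20.88 = 1.910; β = √(1 − 1/γ²) = √0.7259.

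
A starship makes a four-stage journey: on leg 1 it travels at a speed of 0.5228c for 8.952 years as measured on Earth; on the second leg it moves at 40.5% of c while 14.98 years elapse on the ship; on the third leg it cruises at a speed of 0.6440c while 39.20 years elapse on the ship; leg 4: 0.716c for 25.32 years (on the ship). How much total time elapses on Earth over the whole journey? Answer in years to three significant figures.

Δt = 113 years

Leg 1: 8.952 years is already measured on Earth.
Leg 2: β = 0.405; γ = 1/√(1 − 0.405²) = 1/√0.8360 = 1.094; Δt_2 = 1.094 × 14.98 = 16.38 years.
Leg 3: γ = 1/√(1 − 0.6440²) = 1/√0.5853 = 1.307; Δt_3 = 1.307 × 39.20 = 51.24 years.
Leg 4: γ = 1/√(1 − 0.716²) = 1/√0.4873 = 1.432; Δt_4 = 1.432 × 25.32 = 36.27 years.
Total: 8.952 + 16.38 + 51.24 + 36.27 years.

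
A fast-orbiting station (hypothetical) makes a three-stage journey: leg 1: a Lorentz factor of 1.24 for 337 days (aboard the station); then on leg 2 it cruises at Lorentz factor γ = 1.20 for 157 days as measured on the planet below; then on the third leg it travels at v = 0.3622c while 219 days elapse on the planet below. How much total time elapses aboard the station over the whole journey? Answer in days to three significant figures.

τ = 672 days

Leg 1: 337 days is already measured aboard the station.
Leg 2: γ = 1.20; τ_2 = 157/1.200 = 130.8 days.
Leg 3: γ = 1/√(1 − 0.3622²) = 1/√0.8688 = 1.073; τ_3 = 219/1.073 = 204.1 days.
Total: 337.0 + 130.8 + 204.1 days.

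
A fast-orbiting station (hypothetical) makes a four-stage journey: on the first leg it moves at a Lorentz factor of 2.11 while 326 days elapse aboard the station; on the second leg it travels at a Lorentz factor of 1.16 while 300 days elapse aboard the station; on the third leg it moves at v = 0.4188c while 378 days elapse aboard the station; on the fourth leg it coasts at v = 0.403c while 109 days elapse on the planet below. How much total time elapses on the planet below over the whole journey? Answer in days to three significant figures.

Leg 1: γ = 2.11; Δt_1 = 2.110 × 326 = 687.9 days.
Leg 2: γ = 1.16; Δt_2 = 1.160 × 300 = 348.0 days.
Leg 3: γ = 1/√(1 − 0.4188²) = 1/√0.8246 = 1.101; Δt_3 = 1.101 × 378 = 416.3 days.
Leg 4: 109 days is already measured on the planet below.
Total: 687.9 + 348.0 + 416.3 + 109.0 days.

Δt = 1560 days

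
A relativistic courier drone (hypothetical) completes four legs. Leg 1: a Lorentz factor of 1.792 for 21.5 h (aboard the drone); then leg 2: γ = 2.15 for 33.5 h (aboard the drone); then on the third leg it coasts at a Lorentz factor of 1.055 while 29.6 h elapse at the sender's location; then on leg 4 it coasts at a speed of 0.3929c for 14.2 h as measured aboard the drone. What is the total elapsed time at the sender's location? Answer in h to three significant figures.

Leg 1: γ = 1.792; Δt_1 = 1.792 × 21.5 = 38.53 h.
Leg 2: γ = 2.15; Δt_2 = 2.150 × 33.5 = 72.02 h.
Leg 3: 29.6 h is already measured at the sender's location.
Leg 4: γ = 1/√(1 − 0.3929²) = 1/√0.8456 = 1.087; Δt_4 = 1.087 × 14.2 = 15.44 h.
Total: 38.53 + 72.02 + 29.60 + 15.44 h.

Δt = 156 h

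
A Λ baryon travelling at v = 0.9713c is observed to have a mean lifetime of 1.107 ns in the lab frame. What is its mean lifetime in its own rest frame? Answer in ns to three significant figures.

τ₀ = 0.263 ns

γ = 1/√(1 − 0.9713²) = 1/√0.05658 = 4.204
The lab-frame lifetime is the dilated interval; the proper lifetime is τ₀ = Δt/γ = 1.107/4.204 ns.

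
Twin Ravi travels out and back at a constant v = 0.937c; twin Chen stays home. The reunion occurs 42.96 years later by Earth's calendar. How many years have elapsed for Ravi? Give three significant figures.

γ = 1/√(1 − 0.937²) = 1/√0.1220 = 2.863
Ravi's clock measures proper time along the trip: τ = Δt/γ = 42.96/2.863 years.

τ = 15.0 years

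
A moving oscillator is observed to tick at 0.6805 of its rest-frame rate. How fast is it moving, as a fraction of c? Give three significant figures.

β = 0.733

Rate ratio = 1/γ, so γ = 1/0.6805 = 1.470.
β = √(1 − 1/γ²) = √(1 − 0.6805²) = √0.5369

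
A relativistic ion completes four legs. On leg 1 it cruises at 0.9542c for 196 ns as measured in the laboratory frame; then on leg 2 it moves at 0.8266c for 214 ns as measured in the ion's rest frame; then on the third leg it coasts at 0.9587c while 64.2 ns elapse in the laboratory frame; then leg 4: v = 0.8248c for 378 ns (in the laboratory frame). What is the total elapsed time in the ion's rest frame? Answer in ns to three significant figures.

τ = 505 ns

Leg 1: γ = 1/√(1 − 0.9542²) = 1/√0.08950 = 3.343; τ_1 = 196/3.343 = 58.64 ns.
Leg 2: 214 ns is already measured in the ion's rest frame.
Leg 3: γ = 1/√(1 − 0.9587²) = 1/√0.08089 = 3.516; τ_3 = 64.2/3.516 = 18.26 ns.
Leg 4: γ = 1/√(1 − 0.8248²) = 1/√0.3197 = 1.769; τ_4 = 378/1.769 = 213.7 ns.
Total: 58.64 + 214.0 + 18.26 + 213.7 ns.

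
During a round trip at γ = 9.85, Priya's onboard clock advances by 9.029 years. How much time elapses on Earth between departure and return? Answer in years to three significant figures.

γ = 9.85
Earth-frame duration is the dilated interval: Δt = γτ = 9.850 × 9.029 years.

Δt = 88.9 years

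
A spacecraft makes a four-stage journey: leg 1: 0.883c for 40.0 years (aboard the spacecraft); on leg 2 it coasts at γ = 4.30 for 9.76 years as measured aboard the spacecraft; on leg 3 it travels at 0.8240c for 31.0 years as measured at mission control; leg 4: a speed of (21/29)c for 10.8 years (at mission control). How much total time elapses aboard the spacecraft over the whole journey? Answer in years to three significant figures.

Leg 1: 40.0 years is already measured aboard the spacecraft.
Leg 2: 9.76 years is already measured aboard the spacecraft.
Leg 3: γ = 1/√(1 − 0.8240²) = 1/√0.3210 = 1.765; τ_3 = 31.0/1.765 = 17.56 years.
Leg 4: γ = 1/√(1 − (21/29)²) = 29/20 = 1.450; τ_4 = 10.8/1.450 = 7.448 years.
Total: 40.00 + 9.760 + 17.56 + 7.448 years.

τ = 74.8 years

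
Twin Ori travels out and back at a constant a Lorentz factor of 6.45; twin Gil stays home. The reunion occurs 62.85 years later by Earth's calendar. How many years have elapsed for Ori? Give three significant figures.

τ = 9.74 years

γ = 6.45
Ori's clock measures proper time along the trip: τ = Δt/γ = 62.85/6.450 years.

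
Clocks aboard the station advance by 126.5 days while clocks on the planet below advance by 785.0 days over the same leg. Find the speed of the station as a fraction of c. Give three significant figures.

The proper time is measured aboard the station (both events occur at the station's location); Δt is measured on the planet below. γ = Δt/τ = 785.0/126.5 = 6.206.
β = √(1 − 1/γ²) = √(1 − 0.02597) = √0.9740

v = 0.987c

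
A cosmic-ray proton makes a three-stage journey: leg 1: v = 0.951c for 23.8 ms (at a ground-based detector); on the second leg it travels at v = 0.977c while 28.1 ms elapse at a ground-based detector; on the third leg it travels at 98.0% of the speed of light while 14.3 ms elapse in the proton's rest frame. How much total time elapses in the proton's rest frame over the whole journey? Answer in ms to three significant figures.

τ = 27.7 ms

Leg 1: γ = 1/√(1 − 0.951²) = 1/√0.09560 = 3.234; τ_1 = 23.8/3.234 = 7.359 ms.
Leg 2: γ = 1/√(1 − 0.977²) = 1/√0.04547 = 4.690; τ_2 = 28.1/4.690 = 5.992 ms.
Leg 3: 14.3 ms is already measured in the proton's rest frame.
Total: 7.359 + 5.992 + 14.30 ms.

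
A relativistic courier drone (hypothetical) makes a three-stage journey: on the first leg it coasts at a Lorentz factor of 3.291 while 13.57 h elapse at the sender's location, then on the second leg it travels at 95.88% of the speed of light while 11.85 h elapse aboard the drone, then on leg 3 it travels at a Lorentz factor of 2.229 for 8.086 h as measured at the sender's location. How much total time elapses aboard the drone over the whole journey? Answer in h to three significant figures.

Leg 1: γ = 3.291; τ_1 = 13.57/3.291 = 4.123 h.
Leg 2: 11.85 h is already measured aboard the drone.
Leg 3: γ = 2.229; τ_3 = 8.086/2.229 = 3.628 h.
Total: 4.123 + 11.85 + 3.628 h.

τ = 19.6 h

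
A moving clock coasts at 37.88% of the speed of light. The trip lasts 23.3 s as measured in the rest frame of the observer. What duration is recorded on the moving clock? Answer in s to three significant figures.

τ = 21.6 s

β = 0.3788; γ = 1/√(1 − 0.3788²) = 1/√0.8565 = 1.081
The interval measured in the rest frame of the observer is the dilated one; the clock on the moving clock measures the proper time τ = Δt/γ = 23.3/1.081 s.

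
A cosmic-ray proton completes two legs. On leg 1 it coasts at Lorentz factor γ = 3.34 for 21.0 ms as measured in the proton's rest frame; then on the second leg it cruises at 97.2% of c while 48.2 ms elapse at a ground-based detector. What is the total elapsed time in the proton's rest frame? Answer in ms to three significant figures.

τ = 32.3 ms

Leg 1: 21.0 ms is already measured in the proton's rest frame.
Leg 2: β = 0.972; γ = 1/√(1 − 0.972²) = 1/√0.05522 = 4.256; τ_2 = 48.2/4.256 = 11.33 ms.
Total: 21.00 + 11.33 ms.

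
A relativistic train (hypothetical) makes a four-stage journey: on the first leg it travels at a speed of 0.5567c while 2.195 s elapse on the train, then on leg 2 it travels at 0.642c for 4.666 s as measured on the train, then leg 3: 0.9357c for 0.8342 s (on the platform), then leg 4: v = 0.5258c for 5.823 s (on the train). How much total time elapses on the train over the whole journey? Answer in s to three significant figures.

Leg 1: 2.195 s is already measured on the train.
Leg 2: 4.666 s is already measured on the train.
Leg 3: γ = 1/√(1 − 0.9357²) = 1/√0.1245 = 2.834; τ_3 = 0.8342/2.834 = 0.2943 s.
Leg 4: 5.823 s is already measured on the train.
Total: 2.195 + 4.666 + 0.2943 + 5.823 s.

τ = 13.0 s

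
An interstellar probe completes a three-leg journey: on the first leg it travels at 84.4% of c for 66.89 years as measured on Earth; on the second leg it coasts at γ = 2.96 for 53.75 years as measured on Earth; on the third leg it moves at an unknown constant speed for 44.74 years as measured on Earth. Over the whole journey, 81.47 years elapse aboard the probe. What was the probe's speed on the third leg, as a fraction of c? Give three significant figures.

Leg 1: β = 0.844; γ = 1/√(1 − 0.844²) = 1/√0.2877 = 1.864; τ_1 = 66.89/1.864 = 35.88 years.
Leg 2: γ = 2.96; τ_2 = 53.75/2.960 = 18.16 years.
Leg 3: speed unknown; τ_3 = 44.74/γ_3.
Total proper time: 35.88 + 18.16 + τ_3 = 81.47, so τ_3 = 81.47 − 54.03 = 27.44 years.
γ_3 = 44.74/27.44 = 1.631; β = √(1 − 1/γ²) = √0.6240.

β = 0.790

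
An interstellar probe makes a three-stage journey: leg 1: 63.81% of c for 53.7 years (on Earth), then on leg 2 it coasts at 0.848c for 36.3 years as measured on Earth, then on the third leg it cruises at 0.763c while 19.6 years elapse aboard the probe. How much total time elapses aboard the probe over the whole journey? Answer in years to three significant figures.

Leg 1: β = 0.6381; γ = 1/√(1 − 0.6381²) = 1/√0.5928 = 1.299; τ_1 = 53.7/1.299 = 41.35 years.
Leg 2: γ = 1/√(1 − 0.848²) = 1/√0.2809 = 1.887; τ_2 = 36.3/1.887 = 19.24 years.
Leg 3: 19.6 years is already measured aboard the probe.
Total: 41.35 + 19.24 + 19.60 years.

τ = 80.2 years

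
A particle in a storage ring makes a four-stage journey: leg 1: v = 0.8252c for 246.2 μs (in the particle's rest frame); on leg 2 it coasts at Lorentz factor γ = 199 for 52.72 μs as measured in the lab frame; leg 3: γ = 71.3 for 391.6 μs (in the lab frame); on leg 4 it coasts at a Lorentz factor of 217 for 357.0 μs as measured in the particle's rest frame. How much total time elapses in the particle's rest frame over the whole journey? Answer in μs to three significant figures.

Leg 1: 246.2 μs is already measured in the particle's rest frame.
Leg 2: γ = 199; τ_2 = 52.72/199.0 = 0.2649 μs.
Leg 3: γ = 71.3; τ_3 = 391.6/71.30 = 5.492 μs.
Leg 4: 357.0 μs is already measured in the particle's rest frame.
Total: 246.2 + 0.2649 + 5.492 + 357.0 μs.

τ = 609 μs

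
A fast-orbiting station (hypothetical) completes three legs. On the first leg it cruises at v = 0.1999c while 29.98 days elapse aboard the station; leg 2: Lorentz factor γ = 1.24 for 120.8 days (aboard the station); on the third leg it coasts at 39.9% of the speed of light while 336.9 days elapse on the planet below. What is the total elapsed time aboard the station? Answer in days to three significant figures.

τ = 460 days

Leg 1: 29.98 days is already measured aboard the station.
Leg 2: 120.8 days is already measured aboard the station.
Leg 3: β = 0.399; γ = 1/√(1 − 0.399²) = 1/√0.8408 = 1.091; τ_3 = 336.9/1.091 = 308.9 days.
Total: 29.98 + 120.8 + 308.9 days.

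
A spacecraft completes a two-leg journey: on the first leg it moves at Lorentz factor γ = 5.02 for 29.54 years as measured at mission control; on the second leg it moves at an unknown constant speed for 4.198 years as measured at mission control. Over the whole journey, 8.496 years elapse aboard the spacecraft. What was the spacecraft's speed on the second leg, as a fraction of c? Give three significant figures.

Leg 1: γ = 5.02; τ_1 = 29.54/5.020 = 5.884 years.
Leg 2: speed unknown; τ_2 = 4.198/γ_2.
Total proper time: 5.884 + τ_2 = 8.496, so τ_2 = 8.496 − 5.884 = 2.612 years.
γ_2 = 4.198/2.612 = 1.607; β = √(1 − 1/γ²) = √0.6130.

β = 0.783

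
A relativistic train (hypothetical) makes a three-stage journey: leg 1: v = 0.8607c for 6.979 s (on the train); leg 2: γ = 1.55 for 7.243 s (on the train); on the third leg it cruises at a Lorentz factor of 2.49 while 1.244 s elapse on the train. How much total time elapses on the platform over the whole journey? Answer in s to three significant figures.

Leg 1: γ = 1/√(1 − 0.8607²) = 1/√0.2592 = 1.964; Δt_1 = 1.964 × 6.979 = 13.71 s.
Leg 2: γ = 1.55; Δt_2 = 1.550 × 7.243 = 11.23 s.
Leg 3: γ = 2.49; Δt_3 = 2.490 × 1.244 = 3.098 s.
Total: 13.71 + 11.23 + 3.098 s.

Δt = 28.0 s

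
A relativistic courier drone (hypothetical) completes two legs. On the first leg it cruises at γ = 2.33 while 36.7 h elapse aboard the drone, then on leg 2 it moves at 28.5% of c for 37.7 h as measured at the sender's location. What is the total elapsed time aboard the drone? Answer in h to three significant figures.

Leg 1: 36.7 h is already measured aboard the drone.
Leg 2: β = 0.285; γ = 1/√(1 − 0.285²) = 1/√0.9188 = 1.043; τ_2 = 37.7/1.043 = 36.14 h.
Total: 36.70 + 36.14 h.

τ = 72.8 h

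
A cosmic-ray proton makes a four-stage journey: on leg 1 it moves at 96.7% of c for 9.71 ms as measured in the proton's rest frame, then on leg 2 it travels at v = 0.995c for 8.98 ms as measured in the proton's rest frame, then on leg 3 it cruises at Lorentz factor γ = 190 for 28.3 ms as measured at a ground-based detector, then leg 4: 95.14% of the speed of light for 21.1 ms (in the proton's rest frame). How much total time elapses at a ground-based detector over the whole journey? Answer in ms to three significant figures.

Δt = 225 ms

Leg 1: β = 0.967; γ = 1/√(1 − 0.967²) = 1/√0.06491 = 3.925; Δt_1 = 3.925 × 9.71 = 38.11 ms.
Leg 2: γ = 1/√(1 − 0.995²) = 1/√0.009975 = 10.01; Δt_2 = 10.01 × 8.98 = 89.91 ms.
Leg 3: 28.3 ms is already measured at a ground-based detector.
Leg 4: β = 0.9514; γ = 1/√(1 − 0.9514²) = 1/√0.09484 = 3.247; Δt_4 = 3.247 × 21.1 = 68.52 ms.
Total: 38.11 + 89.91 + 28.30 + 68.52 ms.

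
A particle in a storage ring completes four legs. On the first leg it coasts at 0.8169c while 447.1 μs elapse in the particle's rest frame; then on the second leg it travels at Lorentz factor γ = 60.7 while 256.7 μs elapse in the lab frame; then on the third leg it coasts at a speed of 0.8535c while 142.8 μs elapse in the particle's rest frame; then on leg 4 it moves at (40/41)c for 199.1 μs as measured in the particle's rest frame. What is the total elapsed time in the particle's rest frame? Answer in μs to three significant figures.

τ = 793 μs

Leg 1: 447.1 μs is already measured in the particle's rest frame.
Leg 2: γ = 60.7; τ_2 = 256.7/60.70 = 4.229 μs.
Leg 3: 142.8 μs is already measured in the particle's rest frame.
Leg 4: 199.1 μs is already measured in the particle's rest frame.
Total: 447.1 + 4.229 + 142.8 + 199.1 μs.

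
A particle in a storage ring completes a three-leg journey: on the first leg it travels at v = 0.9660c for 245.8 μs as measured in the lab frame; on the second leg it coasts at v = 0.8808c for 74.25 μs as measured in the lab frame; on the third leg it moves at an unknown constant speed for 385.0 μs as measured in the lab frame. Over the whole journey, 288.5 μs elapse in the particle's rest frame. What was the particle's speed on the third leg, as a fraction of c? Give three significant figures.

β = 0.870

Leg 1: γ = 1/√(1 − 0.9660²) = 1/√0.06684 = 3.868; τ_1 = 245.8/3.868 = 63.55 μs.
Leg 2: γ = 1/√(1 − 0.8808²) = 1/√0.2242 = 2.112; τ_2 = 74.25/2.112 = 35.16 μs.
Leg 3: speed unknown; τ_3 = 385.0/γ_3.
Total proper time: 63.55 + 35.16 + τ_3 = 288.5, so τ_3 = 288.5 − 98.71 = 189.8 μs.
γ_3 = 385.0/189.8 = 2.029; β = √(1 − 1/γ²) = √0.7570.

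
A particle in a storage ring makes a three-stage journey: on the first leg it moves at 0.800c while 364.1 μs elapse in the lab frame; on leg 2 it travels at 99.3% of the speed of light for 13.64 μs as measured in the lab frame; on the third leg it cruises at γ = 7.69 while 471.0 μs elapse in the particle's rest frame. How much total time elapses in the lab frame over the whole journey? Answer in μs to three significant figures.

Δt = 4000 μs

Leg 1: 364.1 μs is already measured in the lab frame.
Leg 2: 13.64 μs is already measured in the lab frame.
Leg 3: γ = 7.69; Δt_3 = 7.690 × 471.0 = 3622 μs.
Total: 364.1 + 13.64 + 3622 μs.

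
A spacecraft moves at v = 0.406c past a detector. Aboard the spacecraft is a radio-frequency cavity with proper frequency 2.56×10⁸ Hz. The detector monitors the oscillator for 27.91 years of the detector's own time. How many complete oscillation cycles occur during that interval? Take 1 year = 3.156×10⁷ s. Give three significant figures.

N = 2.06×10¹⁷

γ = 1/√(1 − 0.406²) = 1/√0.8352 = 1.094
During 27.91 years of lab time, the oscillator's proper time advances by τ = Δt/γ = 27.91/1.094 = 25.51 years = 8.050×10⁸ s.
N = f × τ = 2.56×10⁸ × 8.050×10⁸ = 2.061×10¹⁷.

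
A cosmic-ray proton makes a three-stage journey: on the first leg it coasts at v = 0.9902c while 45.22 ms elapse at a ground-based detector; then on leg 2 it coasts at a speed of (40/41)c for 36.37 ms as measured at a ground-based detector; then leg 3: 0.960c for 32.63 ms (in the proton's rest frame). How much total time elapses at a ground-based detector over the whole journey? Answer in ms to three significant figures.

Leg 1: 45.22 ms is already measured at a ground-based detector.
Leg 2: 36.37 ms is already measured at a ground-based detector.
Leg 3: γ = 1/√(1 − 0.960²) = 25/7 ≈ 3.571; Δt_3 = 3.571 × 32.63 = 116.5 ms.
Total: 45.22 + 36.37 + 116.5 ms.

Δt = 198 ms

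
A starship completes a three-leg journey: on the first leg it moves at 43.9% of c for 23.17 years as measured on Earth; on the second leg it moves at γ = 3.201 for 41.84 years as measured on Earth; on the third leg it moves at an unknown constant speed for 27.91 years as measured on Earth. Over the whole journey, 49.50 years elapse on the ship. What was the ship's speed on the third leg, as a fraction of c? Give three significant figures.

β = 0.829

Leg 1: β = 0.439; γ = 1/√(1 − 0.439²) = 1/√0.8073 = 1.113; τ_1 = 23.17/1.113 = 20.82 years.
Leg 2: γ = 3.201; τ_2 = 41.84/3.201 = 13.07 years.
Leg 3: speed unknown; τ_3 = 27.91/γ_3.
Total proper time: 20.82 + 13.07 + τ_3 = 49.50, so τ_3 = 49.50 − 33.89 = 15.61 years.
γ_3 = 27.91/15.61 = 1.788; β = √(1 − 1/γ²) = √0.6871.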